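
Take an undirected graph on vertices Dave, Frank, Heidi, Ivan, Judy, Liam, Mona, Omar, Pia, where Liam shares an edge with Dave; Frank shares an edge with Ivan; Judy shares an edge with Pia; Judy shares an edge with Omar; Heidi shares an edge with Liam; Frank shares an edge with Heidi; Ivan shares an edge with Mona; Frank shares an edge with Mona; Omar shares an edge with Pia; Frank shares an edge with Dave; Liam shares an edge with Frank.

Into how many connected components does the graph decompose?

From Dave: component {Dave, Frank, Heidi, Ivan, Liam, Mona}.
From Judy: component {Judy, Omar, Pia}.
That's 2 components.

2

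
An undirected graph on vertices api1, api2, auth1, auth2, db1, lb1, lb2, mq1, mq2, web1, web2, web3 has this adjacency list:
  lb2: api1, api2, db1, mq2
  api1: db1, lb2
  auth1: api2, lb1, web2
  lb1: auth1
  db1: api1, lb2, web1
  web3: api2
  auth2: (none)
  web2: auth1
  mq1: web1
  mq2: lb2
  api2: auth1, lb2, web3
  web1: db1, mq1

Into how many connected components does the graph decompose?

From api1: component {api1, api2, auth1, db1, lb1, lb2, mq1, mq2, web1, web2, web3}.
From auth2: component {auth2}.
That's 2 components.

2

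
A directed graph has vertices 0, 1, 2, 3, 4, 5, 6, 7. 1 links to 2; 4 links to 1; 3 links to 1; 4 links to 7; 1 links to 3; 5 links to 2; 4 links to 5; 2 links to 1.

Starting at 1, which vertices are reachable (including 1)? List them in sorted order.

Start at 1.
Its neighbours: 2, 3.
Nothing further is reachable.

1, 2, 3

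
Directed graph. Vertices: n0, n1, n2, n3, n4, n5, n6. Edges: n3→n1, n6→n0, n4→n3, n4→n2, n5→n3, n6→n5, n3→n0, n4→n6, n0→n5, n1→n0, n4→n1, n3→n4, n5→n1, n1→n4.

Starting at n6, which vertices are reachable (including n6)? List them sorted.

Start at n6.
Its neighbours: n0, n5.
Then their neighbours: n1, n3.
Then next layer: n4.
Then next layer: n2.
Every vertex is now reached.

n0, n1, n2, n3, n4, n5, n6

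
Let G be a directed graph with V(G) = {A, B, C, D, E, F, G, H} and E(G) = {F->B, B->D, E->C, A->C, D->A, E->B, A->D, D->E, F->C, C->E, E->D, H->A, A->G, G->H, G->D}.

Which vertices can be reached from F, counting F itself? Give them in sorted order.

A, B, C, D, E, F, G, H

Start at F.
Its neighbours: B, C.
Then their neighbours: D, E.
Then next layer: A.
Then next layer: G.
Then next layer: H.
Every vertex is now reached.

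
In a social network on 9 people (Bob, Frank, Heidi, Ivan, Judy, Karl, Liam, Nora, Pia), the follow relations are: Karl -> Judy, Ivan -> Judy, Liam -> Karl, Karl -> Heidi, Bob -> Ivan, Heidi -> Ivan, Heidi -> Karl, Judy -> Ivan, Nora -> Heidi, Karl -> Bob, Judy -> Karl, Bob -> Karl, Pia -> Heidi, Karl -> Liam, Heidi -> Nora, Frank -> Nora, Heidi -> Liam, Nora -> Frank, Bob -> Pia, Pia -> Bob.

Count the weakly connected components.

1

From Bob: component {Bob, Frank, Heidi, Ivan, Judy, Karl, Liam, Nora, Pia}.
That's 1 component.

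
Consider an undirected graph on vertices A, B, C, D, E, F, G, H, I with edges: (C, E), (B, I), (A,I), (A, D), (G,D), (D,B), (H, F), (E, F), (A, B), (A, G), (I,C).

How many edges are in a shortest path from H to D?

Distance 0: H.
Distance 1: F.
Distance 2: E.
Distance 3: C.
Distance 4: I.
Distance 5: A, B.
Distance 6: D, G — contains D.

6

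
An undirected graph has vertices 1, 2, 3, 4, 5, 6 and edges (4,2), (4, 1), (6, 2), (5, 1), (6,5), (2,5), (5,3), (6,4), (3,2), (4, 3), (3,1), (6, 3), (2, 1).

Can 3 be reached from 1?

Explore from 1.
Distance 1: reach 2, 3, 4, 5.
Found 3.

Yes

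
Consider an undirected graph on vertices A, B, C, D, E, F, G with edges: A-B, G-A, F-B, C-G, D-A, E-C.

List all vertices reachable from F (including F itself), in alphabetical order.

A, B, C, D, E, F, G

Start at F.
Its neighbours: B.
Then their neighbours: A.
Then next layer: D, G.
Then next layer: C.
Then next layer: E.
Every vertex is now reached.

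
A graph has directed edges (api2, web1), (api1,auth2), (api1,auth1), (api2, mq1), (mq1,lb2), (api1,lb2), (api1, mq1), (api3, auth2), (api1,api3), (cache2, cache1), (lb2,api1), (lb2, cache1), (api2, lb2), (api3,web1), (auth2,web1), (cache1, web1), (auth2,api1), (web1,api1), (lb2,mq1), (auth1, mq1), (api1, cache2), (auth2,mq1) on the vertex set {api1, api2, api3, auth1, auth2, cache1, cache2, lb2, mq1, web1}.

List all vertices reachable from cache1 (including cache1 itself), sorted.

Start at cache1.
Its neighbours: web1.
Then their neighbours: api1.
Then next layer: api3, auth1, auth2, cache2, lb2, mq1.
Nothing further is reachable.

api1, api3, auth1, auth2, cache1, cache2, lb2, mq1, web1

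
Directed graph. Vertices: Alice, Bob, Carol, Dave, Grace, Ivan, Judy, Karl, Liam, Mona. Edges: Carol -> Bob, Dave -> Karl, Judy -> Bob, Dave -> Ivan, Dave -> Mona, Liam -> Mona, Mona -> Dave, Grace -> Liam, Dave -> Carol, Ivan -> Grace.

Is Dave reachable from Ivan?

Explore from Ivan.
Distance 1: reach Grace.
Distance 2: reach Liam.
Distance 3: reach Mona.
Distance 4: reach Dave.
Found Dave.

Yes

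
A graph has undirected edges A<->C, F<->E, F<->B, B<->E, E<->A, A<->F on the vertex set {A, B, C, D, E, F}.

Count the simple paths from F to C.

3

F–A–C
F–B–E–A–C
F–E–A–C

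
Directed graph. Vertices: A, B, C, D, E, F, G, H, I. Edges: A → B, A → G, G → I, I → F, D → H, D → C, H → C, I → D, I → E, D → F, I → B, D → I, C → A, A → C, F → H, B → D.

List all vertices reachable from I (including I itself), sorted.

Start at I.
Its neighbours: B, D, E, F.
Then their neighbours: C, H.
Then next layer: A.
Then next layer: G.
Every vertex is now reached.

A, B, C, D, E, F, G, H, I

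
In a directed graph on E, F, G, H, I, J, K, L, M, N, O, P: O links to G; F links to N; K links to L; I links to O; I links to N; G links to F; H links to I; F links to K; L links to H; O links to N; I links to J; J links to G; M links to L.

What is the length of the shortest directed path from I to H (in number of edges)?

6

Distance 0: I.
Distance 1: J, N, O.
Distance 2: G.
Distance 3: F.
Distance 4: K.
Distance 5: L.
Distance 6: H — contains H.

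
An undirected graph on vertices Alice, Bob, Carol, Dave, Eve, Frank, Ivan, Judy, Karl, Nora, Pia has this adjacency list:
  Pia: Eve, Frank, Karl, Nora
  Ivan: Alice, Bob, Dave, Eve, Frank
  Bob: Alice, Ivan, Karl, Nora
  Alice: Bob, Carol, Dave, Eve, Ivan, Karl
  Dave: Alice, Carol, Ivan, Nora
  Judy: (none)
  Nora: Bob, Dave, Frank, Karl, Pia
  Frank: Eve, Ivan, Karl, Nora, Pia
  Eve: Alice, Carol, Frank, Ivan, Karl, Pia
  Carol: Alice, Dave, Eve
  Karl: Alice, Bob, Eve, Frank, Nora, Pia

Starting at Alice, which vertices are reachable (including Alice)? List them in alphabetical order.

Alice, Bob, Carol, Dave, Eve, Frank, Ivan, Karl, Nora, Pia

Start at Alice.
Its neighbours: Bob, Carol, Dave, Eve, Ivan, Karl.
Then their neighbours: Frank, Nora, Pia.
Nothing further is reachable.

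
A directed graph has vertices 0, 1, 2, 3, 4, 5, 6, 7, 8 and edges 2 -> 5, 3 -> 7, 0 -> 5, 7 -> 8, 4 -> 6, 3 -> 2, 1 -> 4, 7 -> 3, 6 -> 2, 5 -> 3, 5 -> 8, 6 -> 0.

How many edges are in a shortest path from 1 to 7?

Distance 0: 1.
Distance 1: 4.
Distance 2: 6.
Distance 3: 0, 2.
Distance 4: 5.
Distance 5: 3, 8.
Distance 6: 7 — contains 7.

6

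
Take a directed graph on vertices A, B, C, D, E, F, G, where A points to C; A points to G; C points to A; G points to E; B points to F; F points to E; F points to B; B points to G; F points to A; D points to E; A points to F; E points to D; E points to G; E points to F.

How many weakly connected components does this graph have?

From A: component {A, B, C, D, E, F, G}.
That's 1 component.

1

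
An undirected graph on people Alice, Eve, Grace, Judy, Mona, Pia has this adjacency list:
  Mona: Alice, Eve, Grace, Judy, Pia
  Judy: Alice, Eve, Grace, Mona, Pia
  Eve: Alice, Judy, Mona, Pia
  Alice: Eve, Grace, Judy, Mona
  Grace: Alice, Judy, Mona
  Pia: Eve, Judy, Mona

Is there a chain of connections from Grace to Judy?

Yes

Explore from Grace.
Distance 1: reach Alice, Judy, Mona.
Found Judy.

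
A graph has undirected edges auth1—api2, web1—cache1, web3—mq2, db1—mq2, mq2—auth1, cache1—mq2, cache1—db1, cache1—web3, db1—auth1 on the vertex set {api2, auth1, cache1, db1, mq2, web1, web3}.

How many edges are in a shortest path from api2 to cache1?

3

Distance 0: api2.
Distance 1: auth1.
Distance 2: db1, mq2.
Distance 3: cache1, web3 — contains cache1.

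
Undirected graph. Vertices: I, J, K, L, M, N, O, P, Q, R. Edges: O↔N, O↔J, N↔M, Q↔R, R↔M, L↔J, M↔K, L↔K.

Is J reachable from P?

No

P has no edges, so nothing is reachable from it.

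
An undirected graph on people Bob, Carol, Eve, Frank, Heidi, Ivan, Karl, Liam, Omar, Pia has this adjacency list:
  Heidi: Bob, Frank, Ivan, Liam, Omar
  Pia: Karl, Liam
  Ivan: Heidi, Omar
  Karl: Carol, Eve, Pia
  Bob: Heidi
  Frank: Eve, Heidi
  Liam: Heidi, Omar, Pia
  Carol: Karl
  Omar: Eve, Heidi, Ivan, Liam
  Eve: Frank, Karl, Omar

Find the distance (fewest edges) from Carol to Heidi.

Distance 0: Carol.
Distance 1: Karl.
Distance 2: Eve, Pia.
Distance 3: Frank, Liam, Omar.
Distance 4: Heidi, Ivan — contains Heidi.

4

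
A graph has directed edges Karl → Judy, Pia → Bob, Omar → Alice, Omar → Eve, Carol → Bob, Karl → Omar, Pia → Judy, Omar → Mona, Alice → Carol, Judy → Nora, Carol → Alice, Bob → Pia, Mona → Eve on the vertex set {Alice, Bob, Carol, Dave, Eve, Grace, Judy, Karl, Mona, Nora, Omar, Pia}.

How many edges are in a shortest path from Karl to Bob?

Distance 0: Karl.
Distance 1: Judy, Omar.
Distance 2: Alice, Eve, Mona, Nora.
Distance 3: Carol.
Distance 4: Bob — contains Bob.

4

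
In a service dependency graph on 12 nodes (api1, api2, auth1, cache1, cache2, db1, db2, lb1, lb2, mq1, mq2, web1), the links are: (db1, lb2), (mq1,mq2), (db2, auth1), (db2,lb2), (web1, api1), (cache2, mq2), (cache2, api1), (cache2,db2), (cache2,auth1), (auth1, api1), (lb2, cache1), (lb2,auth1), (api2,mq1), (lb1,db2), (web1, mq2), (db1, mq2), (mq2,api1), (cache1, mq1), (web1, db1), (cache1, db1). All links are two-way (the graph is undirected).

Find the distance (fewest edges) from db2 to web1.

3

Distance 0: db2.
Distance 1: auth1, cache2, lb1, lb2.
Distance 2: api1, cache1, db1, mq2.
Distance 3: mq1, web1 — contains web1.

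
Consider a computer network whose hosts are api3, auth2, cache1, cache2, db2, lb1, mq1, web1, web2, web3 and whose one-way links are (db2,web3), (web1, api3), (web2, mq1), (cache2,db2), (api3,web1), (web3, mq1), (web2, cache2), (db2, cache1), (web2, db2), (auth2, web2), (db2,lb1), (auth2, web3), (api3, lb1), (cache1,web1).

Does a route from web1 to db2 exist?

Explore from web1.
Distance 1: reach api3.
Distance 2: reach lb1.
The search from web1 is exhausted; no directed path reaches db2.

No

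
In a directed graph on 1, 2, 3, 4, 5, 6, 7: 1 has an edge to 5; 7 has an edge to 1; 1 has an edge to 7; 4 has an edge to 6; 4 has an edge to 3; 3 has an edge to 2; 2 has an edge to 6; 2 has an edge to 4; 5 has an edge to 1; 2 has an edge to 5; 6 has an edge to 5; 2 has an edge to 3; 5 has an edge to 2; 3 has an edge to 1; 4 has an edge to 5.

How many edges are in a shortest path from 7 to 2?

Distance 0: 7.
Distance 1: 1.
Distance 2: 5.
Distance 3: 2 — contains 2.

3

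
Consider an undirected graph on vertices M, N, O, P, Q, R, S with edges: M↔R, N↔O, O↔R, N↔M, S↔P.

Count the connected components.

From M: component {M, N, O, R}.
From P: component {P, S}.
From Q: component {Q}.
That's 3 components.

3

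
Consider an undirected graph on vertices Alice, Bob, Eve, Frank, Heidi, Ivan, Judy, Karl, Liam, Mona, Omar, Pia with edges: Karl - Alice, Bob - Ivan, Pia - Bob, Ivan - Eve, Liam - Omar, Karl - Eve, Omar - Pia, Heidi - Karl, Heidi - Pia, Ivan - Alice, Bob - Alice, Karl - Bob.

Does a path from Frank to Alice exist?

No

Frank has no edges, so nothing is reachable from it.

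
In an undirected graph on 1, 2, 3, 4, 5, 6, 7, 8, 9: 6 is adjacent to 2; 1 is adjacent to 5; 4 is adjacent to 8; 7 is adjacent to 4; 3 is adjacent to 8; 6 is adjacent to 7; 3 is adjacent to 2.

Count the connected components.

From 1: component {1, 5}.
From 2: component {2, 3, 4, 6, 7, 8}.
From 9: component {9}.
That's 3 components.

3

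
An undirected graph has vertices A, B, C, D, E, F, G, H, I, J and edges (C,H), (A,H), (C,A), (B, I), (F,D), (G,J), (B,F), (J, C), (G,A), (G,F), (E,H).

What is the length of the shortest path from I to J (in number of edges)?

Distance 0: I.
Distance 1: B.
Distance 2: F.
Distance 3: D, G.
Distance 4: A, J — contains J.

4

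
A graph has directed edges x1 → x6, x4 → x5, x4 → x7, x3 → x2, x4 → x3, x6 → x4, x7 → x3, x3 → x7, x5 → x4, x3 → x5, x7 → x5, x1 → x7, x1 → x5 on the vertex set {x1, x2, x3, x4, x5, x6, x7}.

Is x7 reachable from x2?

x2 has no outgoing edges, so nothing is reachable from it.

No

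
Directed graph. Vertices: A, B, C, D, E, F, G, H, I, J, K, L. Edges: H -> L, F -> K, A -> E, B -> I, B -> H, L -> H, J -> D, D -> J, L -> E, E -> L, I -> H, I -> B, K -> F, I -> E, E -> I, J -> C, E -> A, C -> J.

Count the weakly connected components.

From A: component {A, B, E, H, I, L}.
From C: component {C, D, J}.
From F: component {F, K}.
From G: component {G}.
That's 4 components.

4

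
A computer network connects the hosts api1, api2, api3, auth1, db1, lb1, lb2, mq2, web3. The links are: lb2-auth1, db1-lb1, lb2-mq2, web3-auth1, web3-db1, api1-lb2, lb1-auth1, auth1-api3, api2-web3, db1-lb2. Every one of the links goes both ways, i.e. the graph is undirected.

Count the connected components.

From api1: component {api1, api2, api3, auth1, db1, lb1, lb2, mq2, web3}.
That's 1 component.

1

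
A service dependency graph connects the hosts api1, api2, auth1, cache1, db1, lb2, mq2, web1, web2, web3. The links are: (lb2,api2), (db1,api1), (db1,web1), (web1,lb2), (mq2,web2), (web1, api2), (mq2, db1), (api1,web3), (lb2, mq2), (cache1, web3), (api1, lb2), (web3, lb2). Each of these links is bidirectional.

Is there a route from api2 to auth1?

No

Explore from api2.
Distance 1: reach lb2, web1.
Distance 2: reach api1, db1, mq2, web3.
Distance 3: reach cache1, web2.
The search is exhausted without reaching auth1; it lies in a different component.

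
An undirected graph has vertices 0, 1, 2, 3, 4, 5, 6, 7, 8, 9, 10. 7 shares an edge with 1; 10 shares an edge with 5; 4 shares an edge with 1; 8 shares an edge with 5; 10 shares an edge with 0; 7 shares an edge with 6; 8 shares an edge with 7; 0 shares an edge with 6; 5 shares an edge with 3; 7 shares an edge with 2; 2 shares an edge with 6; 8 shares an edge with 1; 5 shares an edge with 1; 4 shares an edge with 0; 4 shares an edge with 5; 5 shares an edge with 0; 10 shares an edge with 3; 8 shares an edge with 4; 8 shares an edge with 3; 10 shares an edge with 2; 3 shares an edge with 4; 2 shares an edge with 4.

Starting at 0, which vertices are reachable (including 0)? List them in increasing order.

Start at 0.
Its neighbours: 4, 5, 6, 10.
Then their neighbours: 1, 2, 3, 7, 8.
Nothing further is reachable.

0, 1, 2, 3, 4, 5, 6, 7, 8, 10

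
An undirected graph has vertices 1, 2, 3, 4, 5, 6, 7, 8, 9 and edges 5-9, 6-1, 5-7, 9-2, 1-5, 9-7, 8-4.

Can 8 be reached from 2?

No

Explore from 2.
Distance 1: reach 9.
Distance 2: reach 5, 7.
Distance 3: reach 1.
Distance 4: reach 6.
The search is exhausted without reaching 8; it lies in a different component.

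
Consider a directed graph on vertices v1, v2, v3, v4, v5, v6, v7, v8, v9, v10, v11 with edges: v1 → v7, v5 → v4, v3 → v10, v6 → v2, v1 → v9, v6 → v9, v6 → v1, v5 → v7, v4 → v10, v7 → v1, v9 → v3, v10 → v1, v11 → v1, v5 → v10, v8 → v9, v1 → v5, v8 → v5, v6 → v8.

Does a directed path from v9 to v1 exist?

Explore from v9.
Distance 1: reach v3.
Distance 2: reach v10.
Distance 3: reach v1.
Found v1.

Yes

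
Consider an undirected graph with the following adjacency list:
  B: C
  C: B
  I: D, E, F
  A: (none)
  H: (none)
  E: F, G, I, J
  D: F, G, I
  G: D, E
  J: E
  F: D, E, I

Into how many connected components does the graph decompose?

4

From A: component {A}.
From B: component {B, C}.
From D: component {D, E, F, G, I, J}.
From H: component {H}.
That's 4 components.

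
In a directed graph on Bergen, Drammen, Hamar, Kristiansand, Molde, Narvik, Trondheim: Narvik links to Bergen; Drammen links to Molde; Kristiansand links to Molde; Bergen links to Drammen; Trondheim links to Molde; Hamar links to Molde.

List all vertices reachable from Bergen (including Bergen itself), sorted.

Start at Bergen.
Its neighbours: Drammen.
Then their neighbours: Molde.
Nothing further is reachable.

Bergen, Drammen, Molde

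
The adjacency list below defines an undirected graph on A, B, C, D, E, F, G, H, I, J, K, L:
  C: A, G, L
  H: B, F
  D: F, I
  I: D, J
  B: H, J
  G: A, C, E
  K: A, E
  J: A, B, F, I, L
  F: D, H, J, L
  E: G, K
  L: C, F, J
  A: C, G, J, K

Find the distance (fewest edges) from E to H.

5

Distance 0: E.
Distance 1: G, K.
Distance 2: A, C.
Distance 3: J, L.
Distance 4: B, F, I.
Distance 5: D, H — contains H.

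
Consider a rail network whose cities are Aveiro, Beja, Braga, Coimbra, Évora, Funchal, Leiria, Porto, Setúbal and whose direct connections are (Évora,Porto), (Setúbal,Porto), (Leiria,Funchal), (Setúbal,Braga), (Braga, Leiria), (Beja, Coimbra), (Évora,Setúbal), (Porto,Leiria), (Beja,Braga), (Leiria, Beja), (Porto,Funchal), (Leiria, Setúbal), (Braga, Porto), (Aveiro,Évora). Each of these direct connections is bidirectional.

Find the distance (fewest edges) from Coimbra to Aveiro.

Distance 0: Coimbra.
Distance 1: Beja.
Distance 2: Braga, Leiria.
Distance 3: Funchal, Porto, Setúbal.
Distance 4: Évora.
Distance 5: Aveiro — contains Aveiro.

5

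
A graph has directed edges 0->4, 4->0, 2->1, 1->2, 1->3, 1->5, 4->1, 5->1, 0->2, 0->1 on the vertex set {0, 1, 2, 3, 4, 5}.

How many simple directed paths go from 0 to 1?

0→1
0→2→1
0→4→1

3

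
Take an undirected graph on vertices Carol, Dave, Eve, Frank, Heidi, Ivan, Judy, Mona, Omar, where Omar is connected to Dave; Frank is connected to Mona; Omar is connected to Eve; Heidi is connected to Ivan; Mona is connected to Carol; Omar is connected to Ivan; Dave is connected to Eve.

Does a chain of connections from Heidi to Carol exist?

Explore from Heidi.
Distance 1: reach Ivan.
Distance 2: reach Omar.
Distance 3: reach Dave, Eve.
The search is exhausted without reaching Carol; it lies in a different component.

No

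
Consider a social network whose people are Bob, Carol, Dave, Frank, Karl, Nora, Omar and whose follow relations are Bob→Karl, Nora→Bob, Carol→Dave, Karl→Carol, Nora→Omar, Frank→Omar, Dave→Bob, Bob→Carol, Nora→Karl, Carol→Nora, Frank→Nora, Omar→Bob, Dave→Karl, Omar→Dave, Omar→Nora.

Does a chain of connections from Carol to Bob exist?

Explore from Carol.
Distance 1: reach Dave, Nora.
Distance 2: reach Bob, Karl, Omar.
Found Bob.

Yes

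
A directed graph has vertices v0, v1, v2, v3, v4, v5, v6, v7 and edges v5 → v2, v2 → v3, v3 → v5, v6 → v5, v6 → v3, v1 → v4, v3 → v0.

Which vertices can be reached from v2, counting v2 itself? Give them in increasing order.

Start at v2.
Its neighbours: v3.
Then their neighbours: v0, v5.
Nothing further is reachable.

v0, v2, v3, v5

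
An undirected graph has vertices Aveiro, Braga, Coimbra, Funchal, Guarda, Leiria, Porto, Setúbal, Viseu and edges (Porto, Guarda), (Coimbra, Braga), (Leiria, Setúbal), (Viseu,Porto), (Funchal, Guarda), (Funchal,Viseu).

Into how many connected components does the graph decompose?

4

From Aveiro: component {Aveiro}.
From Braga: component {Braga, Coimbra}.
From Funchal: component {Funchal, Guarda, Porto, Viseu}.
From Leiria: component {Leiria, Setúbal}.
That's 4 components.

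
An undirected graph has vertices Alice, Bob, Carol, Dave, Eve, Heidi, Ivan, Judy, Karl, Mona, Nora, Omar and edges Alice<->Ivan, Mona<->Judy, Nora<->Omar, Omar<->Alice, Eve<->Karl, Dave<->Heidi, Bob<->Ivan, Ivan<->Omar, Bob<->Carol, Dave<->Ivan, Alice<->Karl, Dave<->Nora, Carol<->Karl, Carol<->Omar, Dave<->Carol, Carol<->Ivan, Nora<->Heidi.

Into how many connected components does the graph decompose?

2

From Alice: component {Alice, Bob, Carol, Dave, Eve, Heidi, Ivan, Karl, Nora, Omar}.
From Judy: component {Judy, Mona}.
That's 2 components.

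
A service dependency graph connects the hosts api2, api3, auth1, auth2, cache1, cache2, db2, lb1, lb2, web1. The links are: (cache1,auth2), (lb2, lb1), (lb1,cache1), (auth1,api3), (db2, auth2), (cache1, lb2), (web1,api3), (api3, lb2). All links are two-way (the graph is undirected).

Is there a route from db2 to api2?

Explore from db2.
Distance 1: reach auth2.
Distance 2: reach cache1.
Distance 3: reach lb1, lb2.
Distance 4: reach api3.
Distance 5: reach auth1, web1.
The search is exhausted without reaching api2; it lies in a different component.

No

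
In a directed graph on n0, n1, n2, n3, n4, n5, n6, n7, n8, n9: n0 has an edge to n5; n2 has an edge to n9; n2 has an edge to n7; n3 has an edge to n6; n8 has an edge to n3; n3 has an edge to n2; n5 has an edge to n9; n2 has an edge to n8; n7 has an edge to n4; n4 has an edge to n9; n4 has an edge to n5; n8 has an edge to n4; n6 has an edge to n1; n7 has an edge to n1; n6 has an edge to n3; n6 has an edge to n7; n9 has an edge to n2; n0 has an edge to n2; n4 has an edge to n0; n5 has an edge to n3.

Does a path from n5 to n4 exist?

Yes

Explore from n5.
Distance 1: reach n3, n9.
Distance 2: reach n2, n6.
Distance 3: reach n1, n7, n8.
Distance 4: reach n4.
Found n4.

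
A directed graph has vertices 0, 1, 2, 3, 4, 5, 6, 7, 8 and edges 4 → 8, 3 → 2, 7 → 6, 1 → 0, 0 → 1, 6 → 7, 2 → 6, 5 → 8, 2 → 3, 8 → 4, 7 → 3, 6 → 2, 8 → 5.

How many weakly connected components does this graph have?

3

From 0: component {0, 1}.
From 2: component {2, 3, 6, 7}.
From 4: component {4, 5, 8}.
That's 3 components.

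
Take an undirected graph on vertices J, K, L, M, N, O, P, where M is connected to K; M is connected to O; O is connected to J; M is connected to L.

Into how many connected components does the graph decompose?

From J: component {J, K, L, M, O}.
From N: component {N}.
From P: component {P}.
That's 3 components.

3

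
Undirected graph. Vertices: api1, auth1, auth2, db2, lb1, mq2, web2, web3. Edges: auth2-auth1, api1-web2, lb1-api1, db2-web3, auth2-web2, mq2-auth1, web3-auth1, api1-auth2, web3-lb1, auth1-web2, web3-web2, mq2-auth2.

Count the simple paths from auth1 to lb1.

14

auth1–auth2–api1–lb1
auth1–auth2–api1–web2–web3–lb1
auth1–auth2–web2–api1–lb1
auth1–auth2–web2–web3–lb1
auth1–mq2–auth2–api1–lb1
auth1–mq2–auth2–api1–web2–web3–lb1
auth1–mq2–auth2–web2–api1–lb1
auth1–mq2–auth2–web2–web3–lb1
auth1–web2–api1–lb1
auth1–web2–auth2–api1–lb1
auth1–web2–web3–lb1
auth1–web3–lb1
auth1–web3–web2–api1–lb1
auth1–web3–web2–auth2–api1–lb1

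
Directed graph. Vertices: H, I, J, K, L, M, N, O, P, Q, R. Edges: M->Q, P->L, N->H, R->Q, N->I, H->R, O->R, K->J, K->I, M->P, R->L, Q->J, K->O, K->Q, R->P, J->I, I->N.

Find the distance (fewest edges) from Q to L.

6

Distance 0: Q.
Distance 1: J.
Distance 2: I.
Distance 3: N.
Distance 4: H.
Distance 5: R.
Distance 6: L, P — contains L.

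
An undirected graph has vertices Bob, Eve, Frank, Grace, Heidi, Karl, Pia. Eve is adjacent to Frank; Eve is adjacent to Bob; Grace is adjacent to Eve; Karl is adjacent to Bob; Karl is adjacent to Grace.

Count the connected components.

From Bob: component {Bob, Eve, Frank, Grace, Karl}.
From Heidi: component {Heidi}.
From Pia: component {Pia}.
That's 3 components.

3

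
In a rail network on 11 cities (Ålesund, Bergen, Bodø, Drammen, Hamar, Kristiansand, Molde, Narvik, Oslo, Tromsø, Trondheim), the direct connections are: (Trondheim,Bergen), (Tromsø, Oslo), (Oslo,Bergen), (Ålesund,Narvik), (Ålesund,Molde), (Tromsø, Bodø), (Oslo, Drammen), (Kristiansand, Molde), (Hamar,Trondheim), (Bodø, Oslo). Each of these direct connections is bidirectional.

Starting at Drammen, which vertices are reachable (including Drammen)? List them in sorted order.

Start at Drammen.
Its neighbours: Oslo.
Then their neighbours: Bergen, Bodø, Tromsø.
Then next layer: Trondheim.
Then next layer: Hamar.
Nothing further is reachable.

Bergen, Bodø, Drammen, Hamar, Oslo, Tromsø, Trondheim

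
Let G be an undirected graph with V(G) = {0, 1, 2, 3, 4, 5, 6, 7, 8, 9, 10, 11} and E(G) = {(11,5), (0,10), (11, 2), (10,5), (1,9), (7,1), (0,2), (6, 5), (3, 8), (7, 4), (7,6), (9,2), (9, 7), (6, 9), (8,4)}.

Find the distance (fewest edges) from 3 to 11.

Distance 0: 3.
Distance 1: 8.
Distance 2: 4.
Distance 3: 7.
Distance 4: 1, 6, 9.
Distance 5: 2, 5.
Distance 6: 0, 10, 11 — contains 11.

6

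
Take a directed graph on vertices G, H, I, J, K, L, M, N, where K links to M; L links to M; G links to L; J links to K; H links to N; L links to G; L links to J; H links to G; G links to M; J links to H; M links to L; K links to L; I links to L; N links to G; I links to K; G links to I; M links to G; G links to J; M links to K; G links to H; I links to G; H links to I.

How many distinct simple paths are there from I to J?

14

I→G→J
I→G→L→J
I→G→M→K→L→J
I→G→M→L→J
I→K→L→G→J
I→K→L→J
I→K→L→M→G→J
I→K→M→G→J
I→K→M→G→L→J
I→K→M→L→G→J
I→K→M→L→J
I→L→G→J
I→L→J
I→L→M→G→J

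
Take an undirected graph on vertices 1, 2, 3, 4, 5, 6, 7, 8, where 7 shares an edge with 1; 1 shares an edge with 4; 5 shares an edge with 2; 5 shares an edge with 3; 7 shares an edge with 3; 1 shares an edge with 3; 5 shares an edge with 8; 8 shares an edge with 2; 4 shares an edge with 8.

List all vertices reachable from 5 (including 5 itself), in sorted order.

1, 2, 3, 4, 5, 7, 8

Start at 5.
Its neighbours: 2, 3, 8.
Then their neighbours: 1, 4, 7.
Nothing further is reachable.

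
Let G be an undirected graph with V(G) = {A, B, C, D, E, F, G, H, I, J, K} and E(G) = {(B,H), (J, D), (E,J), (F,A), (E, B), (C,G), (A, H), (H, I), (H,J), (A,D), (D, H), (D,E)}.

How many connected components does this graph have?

3

From A: component {A, B, D, E, F, H, I, J}.
From C: component {C, G}.
From K: component {K}.
That's 3 components.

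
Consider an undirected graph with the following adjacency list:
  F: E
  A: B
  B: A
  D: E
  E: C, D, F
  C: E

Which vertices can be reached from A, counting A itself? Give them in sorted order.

A, B

Start at A.
Its neighbours: B.
Nothing further is reachable.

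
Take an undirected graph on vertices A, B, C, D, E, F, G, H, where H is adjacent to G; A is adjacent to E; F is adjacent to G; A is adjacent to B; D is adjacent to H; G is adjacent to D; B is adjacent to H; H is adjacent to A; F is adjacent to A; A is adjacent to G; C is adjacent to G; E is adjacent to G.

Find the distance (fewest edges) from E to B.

Distance 0: E.
Distance 1: A, G.
Distance 2: B, C, D, F, H — contains B.

2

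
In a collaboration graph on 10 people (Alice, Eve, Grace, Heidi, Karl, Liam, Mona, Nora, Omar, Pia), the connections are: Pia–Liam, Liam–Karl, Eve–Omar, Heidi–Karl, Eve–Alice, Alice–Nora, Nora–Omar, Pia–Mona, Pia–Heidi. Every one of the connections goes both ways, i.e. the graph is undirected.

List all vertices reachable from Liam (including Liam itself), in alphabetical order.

Start at Liam.
Its neighbours: Karl, Pia.
Then their neighbours: Heidi, Mona.
Nothing further is reachable.

Heidi, Karl, Liam, Mona, Pia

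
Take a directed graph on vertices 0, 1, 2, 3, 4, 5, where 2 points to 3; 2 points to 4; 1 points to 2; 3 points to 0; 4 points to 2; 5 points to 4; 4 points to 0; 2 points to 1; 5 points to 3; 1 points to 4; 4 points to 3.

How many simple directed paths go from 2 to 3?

3

2→1→4→3
2→3
2→4→3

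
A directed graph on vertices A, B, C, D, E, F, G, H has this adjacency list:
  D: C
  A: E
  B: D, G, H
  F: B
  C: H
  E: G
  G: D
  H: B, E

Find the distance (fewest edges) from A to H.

5

Distance 0: A.
Distance 1: E.
Distance 2: G.
Distance 3: D.
Distance 4: C.
Distance 5: H — contains H.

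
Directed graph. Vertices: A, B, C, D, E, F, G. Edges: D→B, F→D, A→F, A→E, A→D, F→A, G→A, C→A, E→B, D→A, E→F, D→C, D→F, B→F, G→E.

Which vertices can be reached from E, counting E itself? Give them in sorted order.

A, B, C, D, E, F

Start at E.
Its neighbours: B, F.
Then their neighbours: A, D.
Then next layer: C.
Nothing further is reachable.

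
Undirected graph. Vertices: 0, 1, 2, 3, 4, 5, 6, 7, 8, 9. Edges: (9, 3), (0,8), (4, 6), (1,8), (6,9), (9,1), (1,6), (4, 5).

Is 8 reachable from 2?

No

2 has no edges, so nothing is reachable from it.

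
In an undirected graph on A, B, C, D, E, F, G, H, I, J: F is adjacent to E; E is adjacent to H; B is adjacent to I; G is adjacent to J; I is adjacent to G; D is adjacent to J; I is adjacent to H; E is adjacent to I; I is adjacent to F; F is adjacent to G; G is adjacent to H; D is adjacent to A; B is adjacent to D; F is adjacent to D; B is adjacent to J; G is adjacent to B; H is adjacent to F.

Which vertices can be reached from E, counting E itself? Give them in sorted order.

A, B, D, E, F, G, H, I, J

Start at E.
Its neighbours: F, H, I.
Then their neighbours: B, D, G.
Then next layer: A, J.
Nothing further is reachable.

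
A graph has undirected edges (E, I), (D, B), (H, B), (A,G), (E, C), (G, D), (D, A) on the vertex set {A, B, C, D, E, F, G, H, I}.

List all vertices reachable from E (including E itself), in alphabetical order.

C, E, I

Start at E.
Its neighbours: C, I.
Nothing further is reachable.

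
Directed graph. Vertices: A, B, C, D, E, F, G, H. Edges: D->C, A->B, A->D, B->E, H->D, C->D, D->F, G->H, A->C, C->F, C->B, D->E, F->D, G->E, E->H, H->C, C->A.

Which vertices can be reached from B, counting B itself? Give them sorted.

Start at B.
Its neighbours: E.
Then their neighbours: H.
Then next layer: C, D.
Then next layer: A, F.
Nothing further is reachable.

A, B, C, D, E, F, H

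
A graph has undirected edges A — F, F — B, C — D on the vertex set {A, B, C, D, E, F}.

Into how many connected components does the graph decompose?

From A: component {A, B, F}.
From C: component {C, D}.
From E: component {E}.
That's 3 components.

3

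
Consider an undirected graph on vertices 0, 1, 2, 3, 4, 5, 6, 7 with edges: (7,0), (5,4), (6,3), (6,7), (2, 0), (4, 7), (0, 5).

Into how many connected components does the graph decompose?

2

From 0: component {0, 2, 3, 4, 5, 6, 7}.
From 1: component {1}.
That's 2 components.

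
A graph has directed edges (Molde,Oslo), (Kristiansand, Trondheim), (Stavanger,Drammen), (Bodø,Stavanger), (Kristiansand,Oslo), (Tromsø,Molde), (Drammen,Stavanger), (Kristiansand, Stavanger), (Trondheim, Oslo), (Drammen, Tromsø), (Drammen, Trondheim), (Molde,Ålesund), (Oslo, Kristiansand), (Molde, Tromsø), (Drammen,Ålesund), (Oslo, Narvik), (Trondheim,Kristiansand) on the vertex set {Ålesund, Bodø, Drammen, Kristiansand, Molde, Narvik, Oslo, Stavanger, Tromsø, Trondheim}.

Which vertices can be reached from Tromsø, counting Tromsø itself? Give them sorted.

Ålesund, Drammen, Kristiansand, Molde, Narvik, Oslo, Stavanger, Tromsø, Trondheim

Start at Tromsø.
Its neighbours: Molde.
Then their neighbours: Ålesund, Oslo.
Then next layer: Kristiansand, Narvik.
Then next layer: Stavanger, Trondheim.
Then next layer: Drammen.
Nothing further is reachable.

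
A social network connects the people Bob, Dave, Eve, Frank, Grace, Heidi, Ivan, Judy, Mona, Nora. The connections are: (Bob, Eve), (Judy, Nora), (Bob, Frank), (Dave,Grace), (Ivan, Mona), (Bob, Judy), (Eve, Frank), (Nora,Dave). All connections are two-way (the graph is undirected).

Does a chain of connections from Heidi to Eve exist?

No

Heidi has no edges, so nothing is reachable from it.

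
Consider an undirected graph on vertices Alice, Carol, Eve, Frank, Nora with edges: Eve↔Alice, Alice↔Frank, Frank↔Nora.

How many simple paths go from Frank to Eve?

1

Frank–Alice–Eve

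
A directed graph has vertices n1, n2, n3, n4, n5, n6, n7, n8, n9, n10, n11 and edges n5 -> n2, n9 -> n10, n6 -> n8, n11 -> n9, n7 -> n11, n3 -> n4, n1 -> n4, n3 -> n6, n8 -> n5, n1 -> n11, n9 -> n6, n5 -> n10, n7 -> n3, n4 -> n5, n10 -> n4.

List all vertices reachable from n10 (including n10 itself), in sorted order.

Start at n10.
Its neighbours: n4.
Then their neighbours: n5.
Then next layer: n2.
Nothing further is reachable.

n2, n4, n5, n10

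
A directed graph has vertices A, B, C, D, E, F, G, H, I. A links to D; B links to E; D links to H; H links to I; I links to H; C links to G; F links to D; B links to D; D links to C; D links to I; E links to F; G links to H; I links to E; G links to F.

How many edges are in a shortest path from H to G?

Distance 0: H.
Distance 1: I.
Distance 2: E.
Distance 3: F.
Distance 4: D.
Distance 5: C.
Distance 6: G — contains G.

6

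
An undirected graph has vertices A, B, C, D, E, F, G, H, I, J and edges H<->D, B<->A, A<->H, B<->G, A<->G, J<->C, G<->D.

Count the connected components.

5

From A: component {A, B, D, G, H}.
From C: component {C, J}.
From E: component {E}.
From F: component {F}.
From I: component {I}.
That's 5 components.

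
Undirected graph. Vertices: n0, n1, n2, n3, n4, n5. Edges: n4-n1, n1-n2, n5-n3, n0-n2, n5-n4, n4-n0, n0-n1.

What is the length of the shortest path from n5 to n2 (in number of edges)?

3

Distance 0: n5.
Distance 1: n3, n4.
Distance 2: n0, n1.
Distance 3: n2 — contains n2.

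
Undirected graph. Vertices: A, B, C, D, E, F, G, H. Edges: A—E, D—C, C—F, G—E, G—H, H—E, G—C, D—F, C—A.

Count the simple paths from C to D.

2

C–D
C–F–D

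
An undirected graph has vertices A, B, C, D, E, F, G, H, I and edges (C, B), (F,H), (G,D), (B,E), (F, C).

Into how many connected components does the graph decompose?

From A: component {A}.
From B: component {B, C, E, F, H}.
From D: component {D, G}.
From I: component {I}.
That's 4 components.

4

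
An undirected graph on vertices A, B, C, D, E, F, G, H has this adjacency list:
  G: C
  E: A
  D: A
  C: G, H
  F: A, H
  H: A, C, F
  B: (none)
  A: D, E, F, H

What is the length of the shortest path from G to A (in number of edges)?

3

Distance 0: G.
Distance 1: C.
Distance 2: H.
Distance 3: A, F — contains A.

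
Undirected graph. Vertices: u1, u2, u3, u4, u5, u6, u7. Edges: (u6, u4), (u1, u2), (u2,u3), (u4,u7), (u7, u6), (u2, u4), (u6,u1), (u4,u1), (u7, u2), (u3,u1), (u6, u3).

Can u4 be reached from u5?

No

u5 has no edges, so nothing is reachable from it.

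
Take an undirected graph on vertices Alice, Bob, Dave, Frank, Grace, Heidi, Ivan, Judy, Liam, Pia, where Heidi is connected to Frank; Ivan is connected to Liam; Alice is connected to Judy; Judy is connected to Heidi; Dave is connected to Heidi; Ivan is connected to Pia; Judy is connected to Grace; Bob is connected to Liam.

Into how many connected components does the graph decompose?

2

From Alice: component {Alice, Dave, Frank, Grace, Heidi, Judy}.
From Bob: component {Bob, Ivan, Liam, Pia}.
That's 2 components.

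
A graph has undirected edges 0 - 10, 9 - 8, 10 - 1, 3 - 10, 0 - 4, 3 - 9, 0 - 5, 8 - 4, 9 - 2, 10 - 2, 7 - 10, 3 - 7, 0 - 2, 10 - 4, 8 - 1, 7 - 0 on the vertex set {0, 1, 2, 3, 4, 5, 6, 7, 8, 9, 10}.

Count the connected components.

From 0: component {0, 1, 2, 3, 4, 5, 7, 8, 9, 10}.
From 6: component {6}.
That's 2 components.

2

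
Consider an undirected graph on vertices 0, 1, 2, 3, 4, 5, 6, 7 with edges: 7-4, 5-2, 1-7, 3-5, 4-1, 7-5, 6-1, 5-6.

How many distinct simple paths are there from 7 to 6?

3

7–1–6
7–4–1–6
7–5–6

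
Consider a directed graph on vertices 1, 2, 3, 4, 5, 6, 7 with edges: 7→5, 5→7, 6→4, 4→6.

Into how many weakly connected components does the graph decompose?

From 1: component {1}.
From 2: component {2}.
From 3: component {3}.
From 4: component {4, 6}.
From 5: component {5, 7}.
That's 5 components.

5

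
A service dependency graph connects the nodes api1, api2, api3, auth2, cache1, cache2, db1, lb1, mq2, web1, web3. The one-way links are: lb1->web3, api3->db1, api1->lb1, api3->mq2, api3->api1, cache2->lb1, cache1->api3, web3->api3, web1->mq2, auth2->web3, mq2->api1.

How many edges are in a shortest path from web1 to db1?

Distance 0: web1.
Distance 1: mq2.
Distance 2: api1.
Distance 3: lb1.
Distance 4: web3.
Distance 5: api3.
Distance 6: db1 — contains db1.

6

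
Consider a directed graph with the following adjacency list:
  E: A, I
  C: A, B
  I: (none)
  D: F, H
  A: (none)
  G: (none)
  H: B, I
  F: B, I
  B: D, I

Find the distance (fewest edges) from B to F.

Distance 0: B.
Distance 1: D, I.
Distance 2: F, H — contains F.

2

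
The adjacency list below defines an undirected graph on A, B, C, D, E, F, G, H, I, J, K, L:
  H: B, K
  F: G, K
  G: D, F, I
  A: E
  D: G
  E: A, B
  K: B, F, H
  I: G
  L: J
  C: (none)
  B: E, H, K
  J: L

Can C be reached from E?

No

Explore from E.
Distance 1: reach A, B.
Distance 2: reach H, K.
Distance 3: reach F.
Distance 4: reach G.
Distance 5: reach D, I.
The search is exhausted without reaching C; it lies in a different component.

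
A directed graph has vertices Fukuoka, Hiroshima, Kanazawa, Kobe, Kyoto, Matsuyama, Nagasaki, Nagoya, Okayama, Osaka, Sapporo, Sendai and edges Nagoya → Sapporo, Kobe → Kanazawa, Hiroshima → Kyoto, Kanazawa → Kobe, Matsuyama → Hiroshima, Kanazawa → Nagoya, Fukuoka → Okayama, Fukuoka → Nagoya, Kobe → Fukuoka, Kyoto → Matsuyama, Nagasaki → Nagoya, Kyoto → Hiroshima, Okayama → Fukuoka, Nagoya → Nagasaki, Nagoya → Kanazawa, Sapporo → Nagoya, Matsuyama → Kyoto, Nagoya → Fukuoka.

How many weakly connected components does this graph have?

4

From Fukuoka: component {Fukuoka, Kanazawa, Kobe, Nagasaki, Nagoya, Okayama, Sapporo}.
From Hiroshima: component {Hiroshima, Kyoto, Matsuyama}.
From Osaka: component {Osaka}.
From Sendai: component {Sendai}.
That's 4 components.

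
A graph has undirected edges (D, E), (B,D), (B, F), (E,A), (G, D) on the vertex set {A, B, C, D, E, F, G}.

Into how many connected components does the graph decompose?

2

From A: component {A, B, D, E, F, G}.
From C: component {C}.
That's 2 components.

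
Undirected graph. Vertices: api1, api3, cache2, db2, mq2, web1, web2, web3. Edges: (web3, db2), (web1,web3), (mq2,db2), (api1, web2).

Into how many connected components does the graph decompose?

From api1: component {api1, web2}.
From api3: component {api3}.
From cache2: component {cache2}.
From db2: component {db2, mq2, web1, web3}.
That's 4 components.

4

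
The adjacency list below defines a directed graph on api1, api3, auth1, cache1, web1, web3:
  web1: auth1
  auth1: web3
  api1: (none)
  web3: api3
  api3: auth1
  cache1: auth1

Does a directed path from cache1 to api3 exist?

Explore from cache1.
Distance 1: reach auth1.
Distance 2: reach web3.
Distance 3: reach api3.
Found api3.

Yes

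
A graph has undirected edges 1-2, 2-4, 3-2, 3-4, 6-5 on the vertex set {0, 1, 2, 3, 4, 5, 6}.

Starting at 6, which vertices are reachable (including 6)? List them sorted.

Start at 6.
Its neighbours: 5.
Nothing further is reachable.

5, 6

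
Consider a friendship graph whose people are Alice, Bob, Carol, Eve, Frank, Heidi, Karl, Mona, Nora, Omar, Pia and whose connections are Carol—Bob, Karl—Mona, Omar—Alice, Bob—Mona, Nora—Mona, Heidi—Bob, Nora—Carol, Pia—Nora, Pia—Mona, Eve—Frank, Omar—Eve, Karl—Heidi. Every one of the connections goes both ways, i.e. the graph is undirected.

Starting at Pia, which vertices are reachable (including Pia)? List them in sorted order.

Start at Pia.
Its neighbours: Mona, Nora.
Then their neighbours: Bob, Carol, Karl.
Then next layer: Heidi.
Nothing further is reachable.

Bob, Carol, Heidi, Karl, Mona, Nora, Pia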